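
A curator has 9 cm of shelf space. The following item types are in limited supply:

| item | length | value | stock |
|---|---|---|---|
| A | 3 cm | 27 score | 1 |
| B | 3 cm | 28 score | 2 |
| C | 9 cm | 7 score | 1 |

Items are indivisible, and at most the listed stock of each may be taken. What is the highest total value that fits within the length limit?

Top feasible selections:
- 1×A + 2×B: length 9, value 83
- 2×B: length 6, value 56
- 1×A + 1×B: length 6, value 55
- 1×B: length 3, value 28
Best: 83 score.

83 score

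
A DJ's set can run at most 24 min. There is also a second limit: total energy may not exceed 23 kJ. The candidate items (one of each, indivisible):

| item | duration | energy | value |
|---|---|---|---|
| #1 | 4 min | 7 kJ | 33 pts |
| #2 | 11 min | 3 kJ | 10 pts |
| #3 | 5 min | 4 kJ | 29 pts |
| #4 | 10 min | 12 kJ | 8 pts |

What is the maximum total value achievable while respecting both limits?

Feasible sets respecting both limits:
- #1+#2+#3: duration 20, energy 14, value 72
- #1+#3+#4: duration 19, energy 23, value 70
- #1+#3: duration 9, energy 11, value 62
- #1+#2: duration 15, energy 10, value 43
Best: 72 pts.

72 pts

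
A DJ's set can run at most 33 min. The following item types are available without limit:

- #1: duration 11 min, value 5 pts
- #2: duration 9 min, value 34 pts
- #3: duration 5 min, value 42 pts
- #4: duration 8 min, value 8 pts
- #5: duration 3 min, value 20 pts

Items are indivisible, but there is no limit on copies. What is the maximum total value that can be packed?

Best value-per-unit is #3 at 42/5; filling with it alone gives 6×42 = 252.
Optimal mix: 6×#3 + 1×#5 → duration 33, value 272.

272 pts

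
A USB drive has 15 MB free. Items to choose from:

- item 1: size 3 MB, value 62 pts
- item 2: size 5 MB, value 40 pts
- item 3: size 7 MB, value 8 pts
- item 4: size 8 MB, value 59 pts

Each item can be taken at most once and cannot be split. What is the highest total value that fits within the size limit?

121 pts

Check high-value combinations within 15 MB:
- item 1+item 4: size 3+8=11, value 62+59=121
- item 1+item 2+item 3: size 3+5+7=15, value 62+40+8=110
- item 1+item 2: size 3+5=8, value 62+40=102
- item 2+item 4: size 5+8=13, value 40+59=99
- item 1+item 3: size 3+7=10, value 62+8=70
Best: 121 pts.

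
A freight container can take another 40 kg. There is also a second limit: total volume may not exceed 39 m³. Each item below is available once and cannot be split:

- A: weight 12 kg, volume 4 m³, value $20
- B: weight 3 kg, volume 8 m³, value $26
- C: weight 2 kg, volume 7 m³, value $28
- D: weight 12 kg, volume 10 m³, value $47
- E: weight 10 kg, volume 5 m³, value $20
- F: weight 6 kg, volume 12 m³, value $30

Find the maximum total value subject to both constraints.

$141

Feasible sets respecting both limits:
- A+B+C+D+E: weight 39, volume 34, value 141
- B+C+D+F: weight 23, volume 37, value 131
- A+C+D+F: weight 32, volume 33, value 125
Best: $141.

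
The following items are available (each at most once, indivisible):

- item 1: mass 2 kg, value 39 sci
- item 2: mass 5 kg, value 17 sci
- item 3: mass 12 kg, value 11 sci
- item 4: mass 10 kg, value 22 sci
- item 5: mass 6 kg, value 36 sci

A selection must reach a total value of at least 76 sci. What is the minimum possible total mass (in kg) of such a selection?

Subsets with value ≥ 76, sorted by total mass:
- item 1+item 2+item 5: mass 13, value 92
- item 1+item 2+item 4: mass 17, value 78
- item 1+item 4+item 5: mass 18, value 97
Minimum mass: 13 kg.

13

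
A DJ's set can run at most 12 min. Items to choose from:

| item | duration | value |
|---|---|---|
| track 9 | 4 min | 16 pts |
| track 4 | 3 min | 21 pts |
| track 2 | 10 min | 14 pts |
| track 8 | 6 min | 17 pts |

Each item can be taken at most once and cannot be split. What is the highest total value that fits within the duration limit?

This is a 0/1 knapsack; check combinations near the capacity.
- track 4+track 8: duration 3+6=9, value 21+17=38
- track 9+track 4: duration 4+3=7, value 16+21=37
- track 9+track 8: duration 4+6=10, value 16+17=33
- track 4: duration 3, value 21
Best: 38 pts.

38 pts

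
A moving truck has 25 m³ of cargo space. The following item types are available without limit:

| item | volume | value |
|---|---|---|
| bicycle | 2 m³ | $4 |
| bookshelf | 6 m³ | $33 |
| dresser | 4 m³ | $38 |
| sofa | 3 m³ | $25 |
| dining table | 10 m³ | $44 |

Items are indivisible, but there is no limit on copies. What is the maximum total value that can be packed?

$228

Best value-per-unit is dresser at 38/4, and filling with it alone uses volume 6×4=24. No mix of the others beats 6×38 = 228.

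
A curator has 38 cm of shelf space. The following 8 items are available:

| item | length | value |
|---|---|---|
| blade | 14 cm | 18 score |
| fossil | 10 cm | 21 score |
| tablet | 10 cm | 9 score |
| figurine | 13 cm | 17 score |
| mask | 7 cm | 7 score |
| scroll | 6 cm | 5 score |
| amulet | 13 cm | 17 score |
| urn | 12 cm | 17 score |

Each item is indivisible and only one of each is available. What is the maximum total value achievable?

This is a 0/1 knapsack; check combinations near the capacity.
- blade+fossil+urn: length 14+10+12=36, value 18+21+17=56
- blade+fossil+figurine: length 14+10+13=37, value 18+21+17=56
- blade+fossil+amulet: length 14+10+13=37, value 18+21+17=56
- fossil+figurine+urn: length 10+13+12=35, value 21+17+17=55
Best: 56 score.

56 score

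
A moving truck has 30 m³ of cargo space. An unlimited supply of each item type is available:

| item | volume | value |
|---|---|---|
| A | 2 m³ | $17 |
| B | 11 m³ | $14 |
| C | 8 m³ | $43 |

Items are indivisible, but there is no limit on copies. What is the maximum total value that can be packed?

$255

Best value-per-unit is A at 17/2, and filling with it alone uses volume 15×2=30. No mix of the others beats 15×17 = 255.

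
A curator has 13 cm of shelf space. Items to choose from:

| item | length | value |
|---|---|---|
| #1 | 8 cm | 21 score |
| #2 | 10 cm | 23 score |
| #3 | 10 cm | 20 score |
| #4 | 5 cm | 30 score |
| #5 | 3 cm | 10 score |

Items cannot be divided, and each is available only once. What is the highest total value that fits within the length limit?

This is a 0/1 knapsack; check combinations near the capacity.
- #1+#4: length 8+5=13, value 21+30=51
- #4+#5: length 5+3=8, value 30+10=40
- #2+#5: length 10+3=13, value 23+10=33
- #1+#5: length 8+3=11, value 21+10=31
- #4: length 5, value 30
Best: 51 score.

51 score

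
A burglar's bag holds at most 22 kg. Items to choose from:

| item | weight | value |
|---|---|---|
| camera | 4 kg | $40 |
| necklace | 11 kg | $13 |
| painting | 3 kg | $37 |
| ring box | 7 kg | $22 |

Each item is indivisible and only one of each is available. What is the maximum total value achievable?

Check high-value combinations within 22 kg:
- camera+painting+ring box: weight 4+3+7=14, value 40+37+22=99
- camera+necklace+painting: weight 4+11+3=18, value 40+13+37=90
- camera+painting: weight 4+3=7, value 40+37=77
- camera+necklace+ring box: weight 4+11+7=22, value 40+13+22=75
Best: $99.

$99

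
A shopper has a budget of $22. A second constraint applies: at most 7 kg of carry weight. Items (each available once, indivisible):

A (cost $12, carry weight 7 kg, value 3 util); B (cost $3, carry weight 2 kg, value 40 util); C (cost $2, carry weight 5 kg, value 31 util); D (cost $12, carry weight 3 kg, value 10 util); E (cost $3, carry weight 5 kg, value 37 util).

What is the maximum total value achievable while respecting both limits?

Feasible sets respecting both limits:
- B+E: cost 6, carry weight 7, value 77
- B+C: cost 5, carry weight 7, value 71
- B+D: cost 15, carry weight 5, value 50
Best: 77 util.

77 util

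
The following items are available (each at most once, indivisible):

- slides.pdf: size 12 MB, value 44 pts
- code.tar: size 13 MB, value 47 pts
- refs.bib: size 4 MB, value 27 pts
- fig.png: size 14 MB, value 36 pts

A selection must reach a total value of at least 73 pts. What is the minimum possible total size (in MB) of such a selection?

17

Subsets with value ≥ 73, sorted by total size:
- code.tar+refs.bib: size 17, value 74
- slides.pdf+code.tar: size 25, value 91
- slides.pdf+fig.png: size 26, value 80
- code.tar+fig.png: size 27, value 83
Minimum size: 17 MB.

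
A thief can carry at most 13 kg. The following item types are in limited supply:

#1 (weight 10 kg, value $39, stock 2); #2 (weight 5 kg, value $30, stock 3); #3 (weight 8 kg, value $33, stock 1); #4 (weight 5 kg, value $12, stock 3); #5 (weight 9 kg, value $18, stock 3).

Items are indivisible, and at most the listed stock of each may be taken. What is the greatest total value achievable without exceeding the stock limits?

$63

Best selections within weight 13 and stock limits:
- 1×#2 + 1×#3: weight 13, value 63
- 2×#2: weight 10, value 60
Best: $63.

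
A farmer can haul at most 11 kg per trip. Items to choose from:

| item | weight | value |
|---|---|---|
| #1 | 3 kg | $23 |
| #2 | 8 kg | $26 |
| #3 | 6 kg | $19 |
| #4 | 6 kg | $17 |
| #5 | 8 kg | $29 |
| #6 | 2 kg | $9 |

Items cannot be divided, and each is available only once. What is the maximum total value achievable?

$52

Check high-value combinations within 11 kg:
- #1+#5: weight 3+8=11, value 23+29=52
- #1+#3+#6: weight 3+6+2=11, value 23+19+9=51
- #1+#2: weight 3+8=11, value 23+26=49
- #1+#4+#6: weight 3+6+2=11, value 23+17+9=49
- #1+#3: weight 3+6=9, value 23+19=42
Best: $52.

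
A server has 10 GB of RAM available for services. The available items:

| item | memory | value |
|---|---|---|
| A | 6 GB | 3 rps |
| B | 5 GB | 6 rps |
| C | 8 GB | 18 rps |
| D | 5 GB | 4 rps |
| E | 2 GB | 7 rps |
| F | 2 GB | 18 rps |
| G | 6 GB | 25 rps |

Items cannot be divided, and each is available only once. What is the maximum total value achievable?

Check high-value combinations within 10 GB:
- E+F+G: memory 2+2+6=10, value 7+18+25=50
- F+G: memory 2+6=8, value 18+25=43
- C+F: memory 8+2=10, value 18+18=36
- E+G: memory 2+6=8, value 7+25=32
- B+E+F: memory 5+2+2=9, value 6+7+18=31
Best: 50 rps.

50 rps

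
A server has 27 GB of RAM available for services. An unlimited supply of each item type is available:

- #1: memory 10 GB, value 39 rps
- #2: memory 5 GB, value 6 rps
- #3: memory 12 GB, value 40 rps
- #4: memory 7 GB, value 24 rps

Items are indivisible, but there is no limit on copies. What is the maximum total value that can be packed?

102 rps

Best value-per-unit is #1 at 39/10; filling with it alone gives 2×39 = 78.
Optimal mix: 2×#1 + 1×#4 → memory 27, value 102.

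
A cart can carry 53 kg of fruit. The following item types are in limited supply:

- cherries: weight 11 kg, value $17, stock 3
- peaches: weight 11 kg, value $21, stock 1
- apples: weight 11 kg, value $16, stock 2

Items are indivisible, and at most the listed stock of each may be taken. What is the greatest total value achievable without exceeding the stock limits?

Top feasible selections:
- 3×cherries + 1×peaches: weight 44, value 72
- 2×cherries + 1×peaches + 1×apples: weight 44, value 71
- 1×cherries + 1×peaches + 2×apples: weight 44, value 70
- 3×cherries + 1×apples: weight 44, value 67
Best: $72.

$72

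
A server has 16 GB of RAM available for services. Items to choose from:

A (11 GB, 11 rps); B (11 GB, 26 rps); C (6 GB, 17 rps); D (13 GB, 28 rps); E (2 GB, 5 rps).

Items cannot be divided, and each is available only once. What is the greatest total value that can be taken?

33 rps

Check high-value combinations within 16 GB:
- D+E: memory 13+2=15, value 28+5=33
- B+E: memory 11+2=13, value 26+5=31
- D: memory 13, value 28
- B: memory 11, value 26
- C+E: memory 6+2=8, value 17+5=22
Best: 33 rps.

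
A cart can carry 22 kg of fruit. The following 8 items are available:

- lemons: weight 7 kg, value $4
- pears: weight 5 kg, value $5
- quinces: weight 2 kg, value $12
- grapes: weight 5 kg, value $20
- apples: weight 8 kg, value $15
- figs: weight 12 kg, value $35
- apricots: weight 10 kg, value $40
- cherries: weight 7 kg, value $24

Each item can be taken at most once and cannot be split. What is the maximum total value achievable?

$84

Check high-value combinations within 22 kg:
- grapes+apricots+cherries: weight 5+10+7=22, value 20+40+24=84
- pears+quinces+grapes+apricots: weight 5+2+5+10=22, value 5+12+20+40=77
- quinces+apricots+cherries: weight 2+10+7=19, value 12+40+24=76
- figs+apricots: weight 12+10=22, value 35+40=75
- quinces+grapes+apricots: weight 2+5+10=17, value 12+20+40=72
Best: $84.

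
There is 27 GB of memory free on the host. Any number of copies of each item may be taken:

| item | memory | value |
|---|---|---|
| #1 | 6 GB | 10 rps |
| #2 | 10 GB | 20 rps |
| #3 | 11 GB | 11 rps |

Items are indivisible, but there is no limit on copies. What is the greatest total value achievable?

Best value-per-unit is #2 at 20/10; filling with it alone gives 2×20 = 40.
Optimal mix: 1×#1 + 2×#2 → memory 26, value 50.

50 rps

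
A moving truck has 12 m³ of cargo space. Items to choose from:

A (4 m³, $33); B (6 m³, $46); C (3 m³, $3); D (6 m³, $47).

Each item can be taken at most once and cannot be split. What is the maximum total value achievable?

This is a 0/1 knapsack; check combinations near the capacity.
- B+D: volume 6+6=12, value 46+47=93
- A+D: volume 4+6=10, value 33+47=80
- A+B: volume 4+6=10, value 33+46=79
- C+D: volume 3+6=9, value 3+47=50
Best: $93.

$93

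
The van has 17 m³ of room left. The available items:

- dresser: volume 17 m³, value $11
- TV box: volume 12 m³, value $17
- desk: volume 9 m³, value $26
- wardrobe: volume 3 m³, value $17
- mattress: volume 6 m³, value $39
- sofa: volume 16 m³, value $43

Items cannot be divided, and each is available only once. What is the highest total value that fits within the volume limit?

$65

Check high-value combinations within 17 m³:
- desk+mattress: volume 9+6=15, value 26+39=65
- wardrobe+mattress: volume 3+6=9, value 17+39=56
- desk+wardrobe: volume 9+3=12, value 26+17=43
Best: $65.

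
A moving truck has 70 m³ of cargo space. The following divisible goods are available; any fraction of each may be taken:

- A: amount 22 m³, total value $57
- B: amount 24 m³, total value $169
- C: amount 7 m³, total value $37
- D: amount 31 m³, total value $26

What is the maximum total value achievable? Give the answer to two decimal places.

Take in order of value per unit:
- B (169/24 per unit): all 24 → value 169, running total 169.00
- C (37/7 per unit): all 7 → value 37, running total 206.00
- A (57/22 per unit): all 22 → value 57, running total 263.00
- D (26/31 per unit): 17 of 31 → value 17×26/31 = 14.2581, running total 277.26
Total 277.26.

277.26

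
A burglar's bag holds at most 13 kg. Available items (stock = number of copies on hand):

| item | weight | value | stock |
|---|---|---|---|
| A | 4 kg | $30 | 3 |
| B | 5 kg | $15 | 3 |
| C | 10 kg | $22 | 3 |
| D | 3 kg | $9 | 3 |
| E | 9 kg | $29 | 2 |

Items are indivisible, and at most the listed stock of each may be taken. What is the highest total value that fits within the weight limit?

Top feasible selections:
- 3×A: weight 12, value 90
- 2×A + 1×B: weight 13, value 75
Best: $90.

$90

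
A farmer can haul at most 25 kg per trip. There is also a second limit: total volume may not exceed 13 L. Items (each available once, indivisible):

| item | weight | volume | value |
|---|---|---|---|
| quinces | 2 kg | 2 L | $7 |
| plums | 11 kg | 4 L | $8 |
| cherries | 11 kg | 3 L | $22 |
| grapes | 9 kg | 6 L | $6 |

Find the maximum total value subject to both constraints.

Feasible sets respecting both limits:
- quinces+plums+cherries: weight 24, volume 9, value 37
- quinces+cherries+grapes: weight 22, volume 11, value 35
- plums+cherries: weight 22, volume 7, value 30
Best: $37.

$37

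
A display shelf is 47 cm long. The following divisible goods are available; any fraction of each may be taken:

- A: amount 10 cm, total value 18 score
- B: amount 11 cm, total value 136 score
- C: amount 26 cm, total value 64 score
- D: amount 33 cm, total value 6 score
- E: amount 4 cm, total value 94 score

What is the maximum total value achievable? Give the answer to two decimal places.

304.80

Take in order of value per unit:
- E (94/4 per unit): all 4 → value 94, running total 94.00
- B (136/11 per unit): all 11 → value 136, running total 230.00
- C (64/26 per unit): all 26 → value 64, running total 294.00
- A (18/10 per unit): 6 of 10 → value 6×18/10 = 10.8000, running total 304.80
Total 304.80.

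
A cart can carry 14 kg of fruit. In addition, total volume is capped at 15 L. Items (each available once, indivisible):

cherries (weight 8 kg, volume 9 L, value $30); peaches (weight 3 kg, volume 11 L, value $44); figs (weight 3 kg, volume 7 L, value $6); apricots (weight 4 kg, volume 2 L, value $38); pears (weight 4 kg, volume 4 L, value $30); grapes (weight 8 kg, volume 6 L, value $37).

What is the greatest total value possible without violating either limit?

Feasible sets respecting both limits:
- peaches+apricots: weight 7, volume 13, value 82
- apricots+grapes: weight 12, volume 8, value 75
- peaches+pears: weight 7, volume 15, value 74
Best: $82.

$82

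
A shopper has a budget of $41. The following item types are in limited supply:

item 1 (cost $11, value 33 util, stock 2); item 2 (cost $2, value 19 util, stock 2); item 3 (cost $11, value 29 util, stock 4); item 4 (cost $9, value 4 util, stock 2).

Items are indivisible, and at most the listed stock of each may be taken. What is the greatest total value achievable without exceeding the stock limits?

133 util

Top feasible selections:
- 2×item 1 + 2×item 2 + 1×item 3: cost 37, value 133
- 1×item 1 + 2×item 2 + 2×item 3: cost 37, value 129
- 2×item 2 + 3×item 3: cost 37, value 125
Best: 133 util.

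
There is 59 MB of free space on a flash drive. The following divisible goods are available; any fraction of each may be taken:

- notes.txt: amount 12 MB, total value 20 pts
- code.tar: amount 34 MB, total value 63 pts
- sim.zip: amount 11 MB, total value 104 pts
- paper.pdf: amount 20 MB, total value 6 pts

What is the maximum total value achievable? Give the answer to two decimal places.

187.60

Take in order of value per unit:
- sim.zip (104/11 per unit): all 11 → value 104, running total 104.00
- code.tar (63/34 per unit): all 34 → value 63, running total 167.00
- notes.txt (20/12 per unit): all 12 → value 20, running total 187.00
- paper.pdf (6/20 per unit): 2 of 20 → value 2×6/20 = 0.6000, running total 187.60
Total 187.60.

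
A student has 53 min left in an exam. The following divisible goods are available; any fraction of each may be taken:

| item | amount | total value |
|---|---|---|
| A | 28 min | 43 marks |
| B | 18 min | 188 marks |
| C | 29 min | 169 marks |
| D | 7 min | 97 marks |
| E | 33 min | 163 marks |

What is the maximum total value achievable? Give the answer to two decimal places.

Take in order of value per unit:
- D (97/7 per unit): all 7 → value 97, running total 97.00
- B (188/18 per unit): all 18 → value 188, running total 285.00
- C (169/29 per unit): 28 of 29 → value 28×169/29 = 163.1724, running total 448.17
Total 448.17.

448.17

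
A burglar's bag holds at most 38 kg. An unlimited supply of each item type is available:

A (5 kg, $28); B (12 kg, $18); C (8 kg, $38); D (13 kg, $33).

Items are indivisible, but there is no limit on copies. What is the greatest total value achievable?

$206

Best value-per-unit is A at 28/5; filling with it alone gives 7×28 = 196.
Optimal mix: 6×A + 1×C → weight 38, value 206.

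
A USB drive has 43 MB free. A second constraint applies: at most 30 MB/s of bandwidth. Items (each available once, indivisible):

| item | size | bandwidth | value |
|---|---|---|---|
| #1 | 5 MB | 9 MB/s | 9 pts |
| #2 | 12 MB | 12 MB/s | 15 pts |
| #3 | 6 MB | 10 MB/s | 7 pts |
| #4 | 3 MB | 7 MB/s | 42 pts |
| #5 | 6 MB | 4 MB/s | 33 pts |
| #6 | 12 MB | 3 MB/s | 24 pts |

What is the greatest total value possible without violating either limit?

114 pts

Feasible sets respecting both limits:
- #2+#4+#5+#6: size 33, bandwidth 26, value 114
- #1+#4+#5+#6: size 26, bandwidth 23, value 108
- #3+#4+#5+#6: size 27, bandwidth 24, value 106
Best: 114 pts.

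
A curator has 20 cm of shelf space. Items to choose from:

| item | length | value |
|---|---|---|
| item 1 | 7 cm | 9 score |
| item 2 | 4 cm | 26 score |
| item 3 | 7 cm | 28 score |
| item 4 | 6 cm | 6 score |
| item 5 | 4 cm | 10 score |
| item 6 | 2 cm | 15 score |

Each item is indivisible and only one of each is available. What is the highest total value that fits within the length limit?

79 score

Check high-value combinations within 20 cm:
- item 2+item 3+item 5+item 6: length 4+7+4+2=17, value 26+28+10+15=79
- item 1+item 2+item 3+item 6: length 7+4+7+2=20, value 9+26+28+15=78
- item 2+item 3+item 4+item 6: length 4+7+6+2=19, value 26+28+6+15=75
Best: 79 score.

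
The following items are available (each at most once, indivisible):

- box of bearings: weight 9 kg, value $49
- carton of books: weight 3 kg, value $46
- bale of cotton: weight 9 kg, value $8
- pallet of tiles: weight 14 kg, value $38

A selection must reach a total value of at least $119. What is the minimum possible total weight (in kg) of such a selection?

Subsets with value ≥ 119, sorted by total weight:
- box of bearings+carton of books+pallet of tiles: weight 26, value 133
- box of bearings+carton of books+bale of cotton+pallet of tiles: weight 35, value 141
Minimum weight: 26 kg.

26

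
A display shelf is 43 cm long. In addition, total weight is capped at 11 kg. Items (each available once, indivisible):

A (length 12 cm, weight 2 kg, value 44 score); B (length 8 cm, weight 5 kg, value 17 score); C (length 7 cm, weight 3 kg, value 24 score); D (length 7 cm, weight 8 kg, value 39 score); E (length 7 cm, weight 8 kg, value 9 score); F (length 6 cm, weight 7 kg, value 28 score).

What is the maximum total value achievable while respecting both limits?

85 score

Feasible sets respecting both limits:
- A+B+C: length 27, weight 10, value 85
- A+D: length 19, weight 10, value 83
- A+F: length 18, weight 9, value 72
Best: 85 score.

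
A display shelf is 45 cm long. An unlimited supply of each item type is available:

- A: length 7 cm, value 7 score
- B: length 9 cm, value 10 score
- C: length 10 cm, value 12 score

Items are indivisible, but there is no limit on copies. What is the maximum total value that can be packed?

Best value-per-unit is C at 12/10; filling with it alone gives 4×12 = 48.
Optimal mix: 1×A + 2×B + 2×C → length 45, value 51.

51 score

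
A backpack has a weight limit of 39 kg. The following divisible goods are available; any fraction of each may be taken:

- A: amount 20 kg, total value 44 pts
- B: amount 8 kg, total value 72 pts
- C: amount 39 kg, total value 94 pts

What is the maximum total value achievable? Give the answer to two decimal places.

Take in order of value per unit:
- B (72/8 per unit): all 8 → value 72, running total 72.00
- C (94/39 per unit): 31 of 39 → value 31×94/39 = 74.7179, running total 146.72
Total 146.72.

146.72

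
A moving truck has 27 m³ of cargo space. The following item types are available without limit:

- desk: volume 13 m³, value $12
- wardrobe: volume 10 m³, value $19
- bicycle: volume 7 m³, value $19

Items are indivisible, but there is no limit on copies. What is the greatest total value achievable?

Best value-per-unit is bicycle at 19/7; filling with it alone gives 3×19 = 57.
Optimal mix: 2×wardrobe + 1×bicycle → volume 27, value 57.

$57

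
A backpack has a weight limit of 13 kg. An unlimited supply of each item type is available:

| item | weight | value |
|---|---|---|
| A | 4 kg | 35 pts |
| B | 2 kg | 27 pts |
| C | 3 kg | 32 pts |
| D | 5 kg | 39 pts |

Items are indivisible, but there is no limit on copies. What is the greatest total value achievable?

Best value-per-unit is B at 27/2; filling with it alone gives 6×27 = 162.
Optimal mix: 5×B + 1×C → weight 13, value 167.

167 pts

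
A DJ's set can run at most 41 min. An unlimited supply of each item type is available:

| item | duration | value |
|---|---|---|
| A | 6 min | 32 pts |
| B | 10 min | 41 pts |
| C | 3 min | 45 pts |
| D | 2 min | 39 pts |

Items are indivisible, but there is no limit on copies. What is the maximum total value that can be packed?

786 pts

Best value-per-unit is D at 39/2; filling with it alone gives 20×39 = 780.
Optimal mix: 1×C + 19×D → duration 41, value 786.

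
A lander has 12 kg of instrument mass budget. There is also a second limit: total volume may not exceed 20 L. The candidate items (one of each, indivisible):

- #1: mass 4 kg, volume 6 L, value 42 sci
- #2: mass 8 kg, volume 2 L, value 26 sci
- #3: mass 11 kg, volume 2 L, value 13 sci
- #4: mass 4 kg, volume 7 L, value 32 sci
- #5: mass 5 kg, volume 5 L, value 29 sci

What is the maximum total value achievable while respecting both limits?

Feasible sets respecting both limits:
- #1+#4: mass 8, volume 13, value 74
- #1+#5: mass 9, volume 11, value 71
- #1+#2: mass 12, volume 8, value 68
- #4+#5: mass 9, volume 12, value 61
Best: 74 sci.

74 sci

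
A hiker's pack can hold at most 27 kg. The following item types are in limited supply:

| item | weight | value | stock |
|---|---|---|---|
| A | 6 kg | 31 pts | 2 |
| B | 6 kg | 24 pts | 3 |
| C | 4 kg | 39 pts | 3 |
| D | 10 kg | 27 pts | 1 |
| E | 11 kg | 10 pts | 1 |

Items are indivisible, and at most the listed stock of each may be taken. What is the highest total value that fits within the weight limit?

Best selections within weight 27 and stock limits:
- 2×A + 3×C: weight 24, value 179
- 1×A + 1×B + 3×C: weight 24, value 172
- 2×B + 3×C: weight 24, value 165
Best: 179 pts.

179 pts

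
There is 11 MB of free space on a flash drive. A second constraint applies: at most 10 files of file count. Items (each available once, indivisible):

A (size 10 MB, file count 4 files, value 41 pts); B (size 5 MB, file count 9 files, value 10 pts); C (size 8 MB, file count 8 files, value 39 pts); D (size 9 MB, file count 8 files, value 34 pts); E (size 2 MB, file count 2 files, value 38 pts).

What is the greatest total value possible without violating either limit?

77 pts

Feasible sets respecting both limits:
- C+E: size 10, file count 10, value 77
- D+E: size 11, file count 10, value 72
- A: size 10, file count 4, value 41
Best: 77 pts.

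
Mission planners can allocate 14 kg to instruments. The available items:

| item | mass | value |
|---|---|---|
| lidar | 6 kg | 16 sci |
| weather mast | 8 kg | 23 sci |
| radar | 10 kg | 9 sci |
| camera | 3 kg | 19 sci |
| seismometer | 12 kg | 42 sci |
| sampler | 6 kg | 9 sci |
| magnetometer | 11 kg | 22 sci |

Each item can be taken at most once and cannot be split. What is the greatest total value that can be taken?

42 sci

Check high-value combinations within 14 kg:
- weather mast+camera: mass 8+3=11, value 23+19=42
- seismometer: mass 12, value 42
- camera+magnetometer: mass 3+11=14, value 19+22=41
- lidar+weather mast: mass 6+8=14, value 16+23=39
- lidar+camera: mass 6+3=9, value 16+19=35
Best: 42 sci.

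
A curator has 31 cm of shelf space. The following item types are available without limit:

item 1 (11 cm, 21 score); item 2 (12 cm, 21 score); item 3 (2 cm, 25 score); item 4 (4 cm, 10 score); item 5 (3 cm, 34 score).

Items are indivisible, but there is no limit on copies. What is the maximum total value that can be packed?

Best value-per-unit is item 3 at 25/2; filling with it alone gives 15×25 = 375.
Optimal mix: 14×item 3 + 1×item 5 → length 31, value 384.

384 score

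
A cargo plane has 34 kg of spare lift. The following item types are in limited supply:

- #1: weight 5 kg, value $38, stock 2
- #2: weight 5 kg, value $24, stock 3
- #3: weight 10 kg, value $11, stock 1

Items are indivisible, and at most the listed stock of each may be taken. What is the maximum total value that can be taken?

Best selections within weight 34 and stock limits:
- 2×#1 + 3×#2: weight 25, value 148
- 2×#1 + 2×#2 + 1×#3: weight 30, value 135
- 2×#1 + 2×#2: weight 20, value 124
Best: $148.

$148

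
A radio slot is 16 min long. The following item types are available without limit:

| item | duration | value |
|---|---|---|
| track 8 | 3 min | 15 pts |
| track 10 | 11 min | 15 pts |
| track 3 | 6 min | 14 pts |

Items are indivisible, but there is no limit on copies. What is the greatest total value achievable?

Best value-per-unit is track 8 at 15/3, and filling with it alone uses duration 5×3=15. No mix of the others beats 5×15 = 75.

75 pts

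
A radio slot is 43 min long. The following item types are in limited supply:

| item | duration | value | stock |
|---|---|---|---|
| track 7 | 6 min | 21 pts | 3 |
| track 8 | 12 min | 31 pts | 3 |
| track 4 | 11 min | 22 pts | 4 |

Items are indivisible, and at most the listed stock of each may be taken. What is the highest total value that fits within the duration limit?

125 pts

Top feasible selections:
- 3×track 7 + 2×track 8: duration 42, value 125
- 3×track 7 + 1×track 8 + 1×track 4: duration 41, value 116
Best: 125 pts.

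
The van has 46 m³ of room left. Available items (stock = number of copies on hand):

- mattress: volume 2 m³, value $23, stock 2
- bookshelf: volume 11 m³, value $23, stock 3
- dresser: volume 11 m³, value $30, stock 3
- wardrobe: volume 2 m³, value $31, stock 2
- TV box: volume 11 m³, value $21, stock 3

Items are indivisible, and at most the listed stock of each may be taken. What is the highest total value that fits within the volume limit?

$198

Top feasible selections:
- 2×mattress + 3×dresser + 2×wardrobe: volume 41, value 198
- 2×mattress + 1×bookshelf + 2×dresser + 2×wardrobe: volume 41, value 191
Best: $198.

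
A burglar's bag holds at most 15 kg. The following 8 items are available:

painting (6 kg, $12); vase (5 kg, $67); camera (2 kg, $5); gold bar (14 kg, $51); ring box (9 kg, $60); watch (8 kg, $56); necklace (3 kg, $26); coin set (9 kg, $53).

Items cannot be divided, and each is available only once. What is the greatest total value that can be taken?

$128

Check high-value combinations within 15 kg:
- vase+camera+watch: weight 5+2+8=15, value 67+5+56=128
- vase+ring box: weight 5+9=14, value 67+60=127
- vase+watch: weight 5+8=13, value 67+56=123
Best: $128.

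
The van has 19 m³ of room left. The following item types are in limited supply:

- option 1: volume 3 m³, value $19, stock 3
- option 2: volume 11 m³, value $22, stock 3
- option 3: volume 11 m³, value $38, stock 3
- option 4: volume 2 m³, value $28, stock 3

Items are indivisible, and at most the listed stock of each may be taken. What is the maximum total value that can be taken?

$141

Best selections within volume 19 and stock limits:
- 3×option 1 + 3×option 4: volume 15, value 141
- 2×option 1 + 3×option 4: volume 12, value 122
- 1×option 3 + 3×option 4: volume 17, value 122
Best: $141.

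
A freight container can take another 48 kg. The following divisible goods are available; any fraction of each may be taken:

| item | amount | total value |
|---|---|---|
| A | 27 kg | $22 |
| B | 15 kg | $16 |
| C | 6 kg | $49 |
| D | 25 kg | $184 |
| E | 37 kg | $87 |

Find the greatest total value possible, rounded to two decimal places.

Take in order of value per unit:
- C (49/6 per unit): all 6 → value 49, running total 49.00
- D (184/25 per unit): all 25 → value 184, running total 233.00
- E (87/37 per unit): 17 of 37 → value 17×87/37 = 39.9730, running total 272.97
Total 272.97.

272.97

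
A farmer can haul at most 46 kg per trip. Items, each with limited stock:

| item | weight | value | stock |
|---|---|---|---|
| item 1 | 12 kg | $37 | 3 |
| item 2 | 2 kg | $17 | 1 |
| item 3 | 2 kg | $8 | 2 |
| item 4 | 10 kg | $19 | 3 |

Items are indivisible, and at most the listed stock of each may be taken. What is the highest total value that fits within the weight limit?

$144

Best selections within weight 46 and stock limits:
- 3×item 1 + 1×item 2 + 2×item 3: weight 42, value 144
- 3×item 1 + 1×item 2 + 1×item 3: weight 40, value 136
- 3×item 1 + 1×item 4: weight 46, value 130
Best: $144.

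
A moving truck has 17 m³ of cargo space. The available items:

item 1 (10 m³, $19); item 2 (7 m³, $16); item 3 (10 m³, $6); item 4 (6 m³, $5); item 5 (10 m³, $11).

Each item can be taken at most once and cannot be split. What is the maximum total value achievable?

This is a 0/1 knapsack; check combinations near the capacity.
- item 1+item 2: volume 10+7=17, value 19+16=35
- item 2+item 5: volume 7+10=17, value 16+11=27
- item 1+item 4: volume 10+6=16, value 19+5=24
- item 2+item 3: volume 7+10=17, value 16+6=22
Best: $35.

$35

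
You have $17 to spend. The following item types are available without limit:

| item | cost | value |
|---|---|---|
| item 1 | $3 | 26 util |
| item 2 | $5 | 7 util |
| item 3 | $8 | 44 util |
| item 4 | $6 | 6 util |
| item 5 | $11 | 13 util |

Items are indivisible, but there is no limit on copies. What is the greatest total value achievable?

Best value-per-unit is item 1 at 26/3, and filling with it alone uses cost 5×3=15. No mix of the others beats 5×26 = 130.

130 util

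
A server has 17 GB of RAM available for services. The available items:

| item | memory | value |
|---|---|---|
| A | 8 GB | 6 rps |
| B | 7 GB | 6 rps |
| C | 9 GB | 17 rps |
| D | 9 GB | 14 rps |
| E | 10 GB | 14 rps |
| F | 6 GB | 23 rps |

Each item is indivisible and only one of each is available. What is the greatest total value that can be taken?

40 rps

Check high-value combinations within 17 GB:
- C+F: memory 9+6=15, value 17+23=40
- D+F: memory 9+6=15, value 14+23=37
- E+F: memory 10+6=16, value 14+23=37
- B+F: memory 7+6=13, value 6+23=29
Best: 40 rps.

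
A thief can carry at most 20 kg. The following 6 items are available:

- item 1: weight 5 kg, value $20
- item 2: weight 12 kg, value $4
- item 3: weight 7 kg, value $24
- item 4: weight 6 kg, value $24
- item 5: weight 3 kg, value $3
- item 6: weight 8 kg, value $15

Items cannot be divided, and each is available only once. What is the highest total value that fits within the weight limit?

$68

Check high-value combinations within 20 kg:
- item 1+item 3+item 4: weight 5+7+6=18, value 20+24+24=68
- item 1+item 4+item 6: weight 5+6+8=19, value 20+24+15=59
- item 1+item 3+item 6: weight 5+7+8=20, value 20+24+15=59
- item 3+item 4+item 5: weight 7+6+3=16, value 24+24+3=51
- item 3+item 4: weight 7+6=13, value 24+24=48
Best: $68.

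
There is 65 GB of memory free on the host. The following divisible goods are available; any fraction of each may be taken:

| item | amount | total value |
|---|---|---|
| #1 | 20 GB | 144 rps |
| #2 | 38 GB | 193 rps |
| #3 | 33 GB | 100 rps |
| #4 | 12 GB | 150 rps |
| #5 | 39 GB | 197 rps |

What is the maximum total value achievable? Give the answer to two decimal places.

461.61

Take in order of value per unit:
- #4 (150/12 per unit): all 12 → value 150, running total 150.00
- #1 (144/20 per unit): all 20 → value 144, running total 294.00
- #2 (193/38 per unit): 33 of 38 → value 33×193/38 = 167.6053, running total 461.61
Total 461.61.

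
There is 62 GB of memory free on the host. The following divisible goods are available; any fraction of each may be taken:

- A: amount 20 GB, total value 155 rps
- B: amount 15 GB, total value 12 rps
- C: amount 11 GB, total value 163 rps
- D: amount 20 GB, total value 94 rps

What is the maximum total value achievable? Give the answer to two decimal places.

Take in order of value per unit:
- C (163/11 per unit): all 11 → value 163, running total 163.00
- A (155/20 per unit): all 20 → value 155, running total 318.00
- D (94/20 per unit): all 20 → value 94, running total 412.00
- B (12/15 per unit): 11 of 15 → value 11×12/15 = 8.8000, running total 420.80
Total 420.80.

420.80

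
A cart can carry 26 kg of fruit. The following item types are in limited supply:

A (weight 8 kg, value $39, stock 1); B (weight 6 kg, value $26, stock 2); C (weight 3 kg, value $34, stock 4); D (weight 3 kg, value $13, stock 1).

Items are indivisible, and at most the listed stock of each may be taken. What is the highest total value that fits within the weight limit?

$201

Top feasible selections:
- 1×A + 1×B + 4×C: weight 26, value 201
- 1×A + 4×C + 1×D: weight 23, value 188
Best: $201.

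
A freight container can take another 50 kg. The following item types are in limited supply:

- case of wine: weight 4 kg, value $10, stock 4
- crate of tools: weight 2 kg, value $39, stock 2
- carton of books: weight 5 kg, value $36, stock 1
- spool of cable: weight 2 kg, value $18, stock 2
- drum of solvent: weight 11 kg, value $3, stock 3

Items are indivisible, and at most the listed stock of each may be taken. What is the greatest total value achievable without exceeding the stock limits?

Best selections within weight 50 and stock limits:
- 4×case of wine + 2×crate of tools + 1×carton of books + 2×spool of cable + 1×drum of solvent: weight 40, value 193
- 4×case of wine + 2×crate of tools + 1×carton of books + 2×spool of cable: weight 29, value 190
Best: $193.

$193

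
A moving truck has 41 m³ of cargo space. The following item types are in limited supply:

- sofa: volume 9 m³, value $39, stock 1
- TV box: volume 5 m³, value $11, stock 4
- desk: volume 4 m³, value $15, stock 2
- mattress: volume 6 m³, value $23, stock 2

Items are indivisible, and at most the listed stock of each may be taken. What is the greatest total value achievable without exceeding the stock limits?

$137

Top feasible selections:
- 1×sofa + 2×TV box + 2×desk + 2×mattress: volume 39, value 137
- 1×sofa + 3×TV box + 1×desk + 2×mattress: volume 40, value 133
- 1×sofa + 4×TV box + 2×mattress: volume 41, value 129
Best: $137.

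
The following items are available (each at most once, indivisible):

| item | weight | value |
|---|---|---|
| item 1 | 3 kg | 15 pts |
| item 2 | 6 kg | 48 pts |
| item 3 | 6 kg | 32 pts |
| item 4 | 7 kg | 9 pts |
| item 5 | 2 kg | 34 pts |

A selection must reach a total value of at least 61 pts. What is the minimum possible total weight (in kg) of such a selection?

8

Subsets with value ≥ 61, sorted by total weight:
- item 2+item 5: weight 8, value 82
- item 3+item 5: weight 8, value 66
- item 1+item 2: weight 9, value 63
- item 1+item 2+item 5: weight 11, value 97
Minimum weight: 8 kg.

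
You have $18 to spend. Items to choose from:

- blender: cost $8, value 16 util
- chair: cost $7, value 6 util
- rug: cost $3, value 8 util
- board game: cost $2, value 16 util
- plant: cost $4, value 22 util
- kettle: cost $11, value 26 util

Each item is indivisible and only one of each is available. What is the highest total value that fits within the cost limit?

Check high-value combinations within $18:
- board game+plant+kettle: cost 2+4+11=17, value 16+22+26=64
- blender+rug+board game+plant: cost 8+3+2+4=17, value 16+8+16+22=62
- rug+plant+kettle: cost 3+4+11=18, value 8+22+26=56
Best: 64 util.

64 util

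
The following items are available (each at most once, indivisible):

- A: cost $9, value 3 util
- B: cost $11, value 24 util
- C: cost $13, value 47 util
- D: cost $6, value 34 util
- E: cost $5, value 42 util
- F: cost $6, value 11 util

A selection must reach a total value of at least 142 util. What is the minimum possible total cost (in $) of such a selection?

Subsets with value ≥ 142, sorted by total cost:
- B+C+D+E: cost 35, value 147
- B+C+D+E+F: cost 41, value 158
- A+B+C+D+E: cost 44, value 150
- A+B+C+D+E+F: cost 50, value 161
Minimum cost: 35 $.

35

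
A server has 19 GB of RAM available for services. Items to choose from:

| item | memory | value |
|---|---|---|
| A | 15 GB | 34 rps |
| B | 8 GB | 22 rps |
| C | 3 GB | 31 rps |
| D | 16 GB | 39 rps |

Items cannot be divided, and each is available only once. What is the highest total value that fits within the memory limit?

This is a 0/1 knapsack; check combinations near the capacity.
- C+D: memory 3+16=19, value 31+39=70
- A+C: memory 15+3=18, value 34+31=65
- B+C: memory 8+3=11, value 22+31=53
Best: 70 rps.

70 rps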